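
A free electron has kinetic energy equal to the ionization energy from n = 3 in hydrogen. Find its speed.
7.29e+05 m/s (or 0.243% of c)

The binding energy at n = 3 for hydrogen is:
E_3 = -13.6057/3² = -1.51174 eV
|E_3| = 1.51174 eV

Convert to Joules:
KE = 1.51174 eV × (1.602177 × 10⁻¹⁹ J/eV) = 2.4221e-19 J

Using KE = ½mv²:
v = √(2·KE/m_e)
v = √(2 × 2.4221e-19 J / 9.10938 × 10⁻³¹ kg)
v = 7.29e+05 m/s

This is approximately 0.243% the speed of light.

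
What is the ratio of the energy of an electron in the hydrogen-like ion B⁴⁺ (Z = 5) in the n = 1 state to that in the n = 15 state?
225.00

Using E_n = -13.6057 Z² / n² eV with Z = 5:

E_1 = -13.6057 × 5² / 1² = -340.1425 / 1 = -340.14250000 eV
E_15 = -13.6057 × 5² / 15² = -340.1425 / 225 = -1.51174444 eV

The ratio is:
E_1/E_15 = (-340.14250000) / (-1.51174444)
E_1/E_15 = (-340.1425/1) / (-340.1425/225)
E_1/E_15 = 225/1
E_1/E_15 = 225.00
(Note: the Z² factors cancel in the ratio.)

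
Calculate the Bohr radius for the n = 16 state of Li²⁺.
4.515646 nm (or 45.156455 Å)

The Bohr radius formula is:
r_n = n² a₀ / Z

where a₀ = 0.052917721 nm is the Bohr radius.

For Li²⁺ (Z = 3) at n = 16:
r_16 = 16² × 0.052917721 nm / 3
r_16 = 256 × 0.052917721 nm / 3
r_16 = 13.5469366 nm / 3
r_16 = 4.515646 nm

The electron orbits at approximately 4.515646 nm from the nucleus.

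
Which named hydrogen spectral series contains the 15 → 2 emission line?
Balmer series

The spectral series in hydrogen are named based on the final (lower) energy level:
- Lyman series: n_final = 1 (ultraviolet)
- Balmer series: n_final = 2 (visible/near-UV)
- Paschen series: n_final = 3 (infrared)
- Brackett series: n_final = 4 (infrared)
- Pfund series: n_final = 5 (far infrared)

Since this transition ends at n = 2, it belongs to the Balmer series.

For reference, this 15 → 2 line has photon energy
ΔE = 13.6057 eV × (1/2² - 1/15²) = 3.3409552222 eV,
corresponding to wavelength λ = hc/ΔE = 1239.84 eV·nm / 3.3409552222 eV = 371.103447 nm in the visible/near-UV region.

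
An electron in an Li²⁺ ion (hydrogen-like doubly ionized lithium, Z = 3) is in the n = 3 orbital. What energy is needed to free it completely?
13.606 eV

The ionization energy is the energy needed to remove the electron completely (n → ∞).

For a hydrogen-like ion with Z = 3, E_n = -13.6057 Z² / n² eV.

At n = 3: E_3 = -13.6057 × 3² / 3² = -13.605700 eV
At n = ∞: E_∞ = 0 eV

Ionization energy = E_∞ - E_3 = 0 - (-13.605700) = 13.605700 eV
Ionization energy ≈ 13.606 eV

This is also called the binding energy of the electron in state n = 3.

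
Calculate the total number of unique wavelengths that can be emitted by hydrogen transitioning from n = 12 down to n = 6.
21

The electron can occupy levels n = 6, 7, ..., 12 during de-excitation — that is m = 12 - 6 + 1 = 7 distinct levels.

The number of distinct spectral lines equals the number of ways to choose 2 of these m levels (each pair gives one possible emission transition):

Number of lines = m(m-1)/2 = 7×6/2 = 21

These correspond to all possible transitions between the 7 levels:
12 → 11, 12 → 10, 12 → 9, 12 → 8, 12 → 7, 12 → 6, 11 → 10, 11 → 9...

Each transition produces a photon with a unique energy (and thus wavelength). This count does not depend on Z.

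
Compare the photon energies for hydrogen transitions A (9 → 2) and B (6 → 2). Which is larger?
9 → 2

Calculate the energy for each transition:

Transition 9 → 2:
ΔE₁ = |E_2 - E_9| = |-13.6057/2² - (-13.6057/9²)|
ΔE₁ = |-3.401425000000 - (-0.167971604938)| = 3.233453395 eV

Transition 6 → 2:
ΔE₂ = |E_2 - E_6| = |-13.6057/2² - (-13.6057/6²)|
ΔE₂ = |-3.401425000000 - (-0.377936111111)| = 3.023488889 eV

Since 3.233453395 eV > 3.023488889 eV, the transition 9 → 2 emits the more energetic photon.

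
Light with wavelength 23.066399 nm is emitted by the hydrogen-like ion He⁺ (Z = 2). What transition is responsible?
n = 9 → n = 1

First, find the photon energy from the wavelength (hc = 1239.84 eV·nm):
E = hc/λ = 1239.84 eV·nm / 23.066399 nm = 53.750913 eV

The energy levels of He⁺ satisfy E_n = -13.6057 × 2² / n² eV, so an emission n_i → n_f releases
ΔE = 13.6057 × 2² × (1/n_f² − 1/n_i²) eV.

Setting ΔE equal to the photon energy:
1/n_f² − 1/n_i² = 53.750913 / (13.6057 × 2²) = 0.98765431

Since 1/n_i² must be positive, we need 1/n_f² > 0.98765431, i.e. n_f ≤ 1. For each allowed n_f, solve n_i = (1/n_f² − 0.98765431)^(−1/2) and check whether it is a whole number:
  n_f = 1: 1/n_i² = 1.00000000 − 0.98765431 = 0.01234569 → n_i = 9.000  → integer, n_i = 9 ✓

Only n_f = 1 gives an integer upper level, n_i = 9.

The transition is from n = 9 to n = 1 (emission).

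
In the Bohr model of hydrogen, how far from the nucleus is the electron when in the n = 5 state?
1.3229 nm (or 13.2294 Å)

The Bohr radius formula is:
r_n = n² a₀ / Z

where a₀ = 0.0529177 nm is the Bohr radius.

For H (Z = 1) at n = 5:
r_5 = 5² × 0.0529177 nm / 1
r_5 = 25 × 0.0529177 nm / 1
r_5 = 1.32294 nm / 1
r_5 = 1.3229 nm

The electron orbits at approximately 1.3229 nm from the nucleus.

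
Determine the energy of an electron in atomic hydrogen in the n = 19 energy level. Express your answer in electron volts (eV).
-0.03769 eV

The energy levels of a hydrogen-like atom are given by:
E_n = -13.6057 eV / n²

For n = 19:
E_19 = -13.6057 eV / 19²
E_19 = -13.6057 eV / 361
E_19 = -0.03769 eV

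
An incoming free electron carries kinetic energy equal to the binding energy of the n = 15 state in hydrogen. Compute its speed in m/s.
1.4585e+05 m/s (or 0.04865% of c)

The binding energy at n = 15 for hydrogen is:
E_15 = -13.6057/15² = -0.060469778 eV
|E_15| = 0.060469778 eV

Convert to Joules:
KE = 0.060469778 eV × (1.602177 × 10⁻¹⁹ J/eV) = 9.688329e-21 J

Using KE = ½mv²:
v = √(2·KE/m_e)
v = √(2 × 9.688329e-21 J / 9.10938 × 10⁻³¹ kg)
v = 1.4585e+05 m/s

This is approximately 0.04865% the speed of light.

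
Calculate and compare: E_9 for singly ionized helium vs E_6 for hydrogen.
He⁺ at n = 9 (E = -0.6719 eV)

Using E_n = -13.6057 Z² / n² eV:

He⁺ (Z = 2) at n = 9:
E = -13.6057 × 2² / 9² = -13.6057 × 4 / 81 = -0.6718864 eV

H (Z = 1) at n = 6:
E = -13.6057 × 1² / 6² = -13.6057 × 1 / 36 = -0.3779361 eV

Since -0.6718864 eV < -0.3779361 eV,
He⁺ at n = 9 is more tightly bound (requires more energy to ionize).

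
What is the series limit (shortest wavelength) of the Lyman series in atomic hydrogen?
91.126513 nm

The series limit corresponds to the transition from n = ∞ to n = 1.
This is the highest energy (shortest wavelength) transition in the Lyman series.

E_∞ = 0 eV
E_1 = -13.6057 / 1² = -13.60570000 eV

Energy at series limit:
ΔE = E_∞ - E_1 = 0 - (-13.60570000) = 13.60570000 eV
λ = hc/E = 1239.84 eV·nm / 13.60570000 eV = 91.126513 nm

This energy equals the ionization energy from the n = 1 state of hydrogen.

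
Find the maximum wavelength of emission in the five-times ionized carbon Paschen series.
52.07229 nm

The longest wavelength corresponds to the smallest energy transition in the series.
The Paschen series has all transitions ending at n_f = 3.

For C⁵⁺ (Z = 6), the first line (α-line) is the jump from n = 4 to n = 3:
E_4 = -13.6057 × 6² / 4² = -30.6128250 eV
E_3 = -13.6057 × 6² / 3² = -54.4228000 eV
ΔE = E_4 - E_3 = 23.8099750 eV

λ = hc/E = 1239.84 eV·nm / 23.8099750 eV
λ = 52.07229 nm

This is the α-line of the Paschen series in C⁵⁺.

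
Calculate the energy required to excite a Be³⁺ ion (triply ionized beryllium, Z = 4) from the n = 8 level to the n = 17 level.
2.648168 eV

The energy levels of a hydrogen-like atom are E_n = -13.6057 Z² eV / n².

Energy at n = 8: E_8 = -13.6057 × 4² / 8² = -3.401425000 eV
Energy at n = 17: E_17 = -13.6057 × 4² / 17² = -0.753256747 eV

The excitation energy is the difference:
ΔE = E_17 - E_8
ΔE = -0.753256747 - (-3.401425000)
ΔE = 2.648168 eV

Since this is positive, energy must be absorbed (photon absorption).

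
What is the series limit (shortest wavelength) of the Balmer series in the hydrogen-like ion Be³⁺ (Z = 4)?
22.78163 nm

The series limit corresponds to the transition from n = ∞ to n = 2.
This is the highest energy (shortest wavelength) transition in the Balmer series.

E_∞ = 0 eV
E_2 = -13.6057 × 4² / 2² = -54.4228000 eV

Energy at series limit:
ΔE = E_∞ - E_2 = 0 - (-54.4228000) = 54.4228000 eV
λ = hc/E = 1239.84 eV·nm / 54.4228000 eV = 22.78163 nm

This energy equals the ionization energy from the n = 2 state of Be³⁺.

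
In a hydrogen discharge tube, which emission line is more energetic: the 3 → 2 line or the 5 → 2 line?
5 → 2

Calculate the energy for each transition:

Transition 3 → 2:
ΔE₁ = |E_2 - E_3| = |-13.6057/2² - (-13.6057/3²)|
ΔE₁ = |-3.401425000000 - (-1.511744444444)| = 1.889680556 eV

Transition 5 → 2:
ΔE₂ = |E_2 - E_5| = |-13.6057/2² - (-13.6057/5²)|
ΔE₂ = |-3.401425000000 - (-0.544228000000)| = 2.857197000 eV

Since 2.857197000 eV > 1.889680556 eV, the transition 5 → 2 emits the more energetic photon.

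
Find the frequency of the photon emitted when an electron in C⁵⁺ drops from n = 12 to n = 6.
2.4674e+15 Hz

First, find the transition energy:
E_12 = -13.6057 × 6² / 12² = -3.40142500 eV
E_6 = -13.6057 × 6² / 6² = -13.60570000 eV
|ΔE| = |E_6 - E_12| = 10.20427500 eV

Convert to Joules: E = 10.20427500 eV × (1.602177 × 10⁻¹⁹ J/eV) = 1.634905e-18 J

Using E = hf:
f = E/h = 1.634905e-18 J / (6.62607 × 10⁻³⁴ J·s)
f = 2.4674e+15 Hz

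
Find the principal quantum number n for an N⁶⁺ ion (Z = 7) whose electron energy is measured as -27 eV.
n = 5

The exact energy levels follow E_n = -13.6057 Z² / n² eV with Z = 7.

The measured value (-27 eV) is reported to only 2 significant figures, so we must test candidate n values and see which one matches to that precision.

Candidate energies:
  n = 3:  E = -13.6057 × 7² / 3² = -74.07548 eV
  n = 4:  E = -13.6057 × 7² / 4² = -41.66746 eV
  n = 5:  E = -13.6057 × 7² / 5² = -26.66717 eV  ← matches
  n = 6:  E = -13.6057 × 7² / 6² = -18.51887 eV
  n = 7:  E = -13.6057 × 7² / 7² = -13.60570 eV

Checking against the measurement of -27 eV (2 sig figs), only n = 5 agrees:
E_5 = -26.66717 eV, which rounds to -27 eV ✓

Therefore n = 5.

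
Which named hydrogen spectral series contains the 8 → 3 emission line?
Paschen series

The spectral series in hydrogen are named based on the final (lower) energy level:
- Lyman series: n_final = 1 (ultraviolet)
- Balmer series: n_final = 2 (visible/near-UV)
- Paschen series: n_final = 3 (infrared)
- Brackett series: n_final = 4 (infrared)
- Pfund series: n_final = 5 (far infrared)

Since this transition ends at n = 3, it belongs to the Paschen series.

For reference, this 8 → 3 line has photon energy
ΔE = 13.6057 eV × (1/3² - 1/8²) = 1.299155 eV,
corresponding to wavelength λ = hc/ΔE = 1239.84 eV·nm / 1.299155 eV = 954.34 nm in the infrared region.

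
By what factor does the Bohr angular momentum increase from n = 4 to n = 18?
4.5000

In the Bohr model, L_n = nℏ, so the ratio is purely the ratio of quantum numbers:

L_18/L_4 = 18ℏ / 4ℏ = 18/4 = 4.5000

The angular momentum scales linearly with n.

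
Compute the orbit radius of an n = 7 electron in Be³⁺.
0.6482 nm (or 6.4824 Å)

The Bohr radius formula is:
r_n = n² a₀ / Z

where a₀ = 0.0529177 nm is the Bohr radius.

For Be³⁺ (Z = 4) at n = 7:
r_7 = 7² × 0.0529177 nm / 4
r_7 = 49 × 0.0529177 nm / 4
r_7 = 2.59297 nm / 4
r_7 = 0.6482 nm

The electron orbits at approximately 0.6482 nm from the nucleus.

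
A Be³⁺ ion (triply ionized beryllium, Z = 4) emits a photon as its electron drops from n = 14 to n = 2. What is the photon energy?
53.31213 eV

The energy levels are E_n = -13.6057 Z² eV / n².

Energy at n = 14: E_14 = -13.6057 × 4² / 14² = -1.11066939 eV
Energy at n = 2: E_2 = -13.6057 × 4² / 2² = -54.42280000 eV

For emission (electron falling to lower state), the photon energy is:
E_photon = E_14 - E_2 = |-1.11066939 - (-54.42280000)|
E_photon = 53.31213 eV

This energy is carried away by the emitted photon.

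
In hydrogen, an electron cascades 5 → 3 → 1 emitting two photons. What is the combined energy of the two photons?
13.061 eV

The energy levels of hydrogen are E_n = -13.6057 / n² eV.

First transition (5 → 3):
ΔE₁ = |E_3 - E_5|
ΔE₁ = |-1.511744444 - (-0.544228000)| = 0.967516 eV

Second transition (3 → 1):
ΔE₂ = |E_1 - E_3|
ΔE₂ = |-13.605700000 - (-1.511744444)| = 12.093956 eV

Total energy released:
E_total = ΔE₁ + ΔE₂ = 0.967516 + 12.093956 = 13.061 eV

Note: This equals the direct transition 5 → 1: 13.061 eV ✓
Energy is conserved regardless of the path taken.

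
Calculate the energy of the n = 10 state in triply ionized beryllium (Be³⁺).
-2.17691 eV

For hydrogen-like ions, the energy levels scale with Z²:
E_n = -13.6057 Z² / n² eV

For Be³⁺ (Z = 4) at n = 10:
E_10 = -13.6057 × 4² / 10²
E_10 = -13.6057 × 16 / 100
E_10 = -217.6912 / 100
E_10 = -2.17691 eV

The energy is 16 times more negative than hydrogen at the same n due to the stronger nuclear charge.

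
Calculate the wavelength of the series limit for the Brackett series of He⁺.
364.506 nm

The series limit corresponds to the transition from n = ∞ to n = 4.
This is the highest energy (shortest wavelength) transition in the Brackett series.

E_∞ = 0 eV
E_4 = -13.6057 × 2² / 4² = -3.4014250 eV

Energy at series limit:
ΔE = E_∞ - E_4 = 0 - (-3.4014250) = 3.4014250 eV
λ = hc/E = 1239.84 eV·nm / 3.4014250 eV = 364.506 nm

This energy equals the ionization energy from the n = 4 state of He⁺.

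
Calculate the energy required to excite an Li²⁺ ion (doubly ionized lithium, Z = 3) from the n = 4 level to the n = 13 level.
6.928642 eV

The energy levels of a hydrogen-like atom are E_n = -13.6057 Z² eV / n².

Energy at n = 4: E_4 = -13.6057 × 3² / 4² = -7.653206250 eV
Energy at n = 13: E_13 = -13.6057 × 3² / 13² = -0.724563905 eV

The excitation energy is the difference:
ΔE = E_13 - E_4
ΔE = -0.724563905 - (-7.653206250)
ΔE = 6.928642 eV

Since this is positive, energy must be absorbed (photon absorption).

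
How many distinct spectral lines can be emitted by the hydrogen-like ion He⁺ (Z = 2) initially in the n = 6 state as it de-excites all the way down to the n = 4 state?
3

The electron can occupy levels n = 4, 5, ..., 6 during de-excitation — that is m = 6 - 4 + 1 = 3 distinct levels.

The number of distinct spectral lines equals the number of ways to choose 2 of these m levels (each pair gives one possible emission transition):

Number of lines = m(m-1)/2 = 3×2/2 = 3

These correspond to all possible transitions between the 3 levels:
6 → 5, 6 → 4, 5 → 4

Each transition produces a photon with a unique energy (and thus wavelength). This count does not depend on Z.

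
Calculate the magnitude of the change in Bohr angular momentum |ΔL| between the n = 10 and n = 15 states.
5.273e-34 J·s (or 5ℏ)

In the Bohr model, L_n = nℏ where ℏ = 1.05457e-34 J·s.

L_15 = 15ℏ = 1.58186e-33 J·s
L_10 = 10ℏ = 1.05457e-33 J·s

ΔL = L_15 - L_10 = (15 - 10)ℏ = 5ℏ
ΔL = 5 × 1.05457e-34 J·s = 5.273e-34 J·s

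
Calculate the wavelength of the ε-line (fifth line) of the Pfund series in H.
3037.55044 nm

The lines of a series are numbered from the longest wavelength (smallest ΔE) outward; the fifth line is the transition from n = n_f + 5 to n_f.
The Pfund series has all transitions ending at n_f = 5.

For H, the fifth line (ε-line) is the jump from n = 10 to n = 5:
E_10 = -13.6057 / 10² = -0.13605700000 eV
E_5 = -13.6057 / 5² = -0.54422800000 eV
ΔE = E_10 - E_5 = 0.40817100000 eV

λ = hc/E = 1239.84 eV·nm / 0.40817100000 eV
λ = 3037.55044 nm

This is the ε-line of the Pfund series in H.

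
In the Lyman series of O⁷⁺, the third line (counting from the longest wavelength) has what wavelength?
1.518775 nm

The lines of a series are numbered from the longest wavelength (smallest ΔE) outward; the third line is the transition from n = n_f + 3 to n_f.
The Lyman series has all transitions ending at n_f = 1.

For O⁷⁺ (Z = 8), the third line (γ-line) is the jump from n = 4 to n = 1:
E_4 = -13.6057 × 8² / 4² = -54.42280000 eV
E_1 = -13.6057 × 8² / 1² = -870.76480000 eV
ΔE = E_4 - E_1 = 816.34200000 eV

λ = hc/E = 1239.84 eV·nm / 816.34200000 eV
λ = 1.518775 nm

This is the γ-line of the Lyman series in O⁷⁺.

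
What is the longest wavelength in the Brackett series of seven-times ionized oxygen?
63.28230 nm

The longest wavelength corresponds to the smallest energy transition in the series.
The Brackett series has all transitions ending at n_f = 4.

For O⁷⁺ (Z = 8), the first line (α-line) is the jump from n = 5 to n = 4:
E_5 = -13.6057 × 8² / 5² = -34.8305920 eV
E_4 = -13.6057 × 8² / 4² = -54.4228000 eV
ΔE = E_5 - E_4 = 19.5922080 eV

λ = hc/E = 1239.84 eV·nm / 19.5922080 eV
λ = 63.28230 nm

This is the α-line of the Brackett series in O⁷⁺.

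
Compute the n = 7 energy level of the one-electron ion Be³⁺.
-4.442678 eV

For hydrogen-like ions, the energy levels scale with Z²:
E_n = -13.6057 Z² / n² eV

For Be³⁺ (Z = 4) at n = 7:
E_7 = -13.6057 × 4² / 7²
E_7 = -13.6057 × 16 / 49
E_7 = -217.6912 / 49
E_7 = -4.442678 eV

The energy is 16 times more negative than hydrogen at the same n due to the stronger nuclear charge.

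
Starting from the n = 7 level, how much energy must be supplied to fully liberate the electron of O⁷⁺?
17.7707 eV

The ionization energy is the energy needed to remove the electron completely (n → ∞).

For a hydrogen-like ion with Z = 8, E_n = -13.6057 Z² / n² eV.

At n = 7: E_7 = -13.6057 × 8² / 7² = -17.7707102 eV
At n = ∞: E_∞ = 0 eV

Ionization energy = E_∞ - E_7 = 0 - (-17.7707102) = 17.7707102 eV
Ionization energy ≈ 17.7707 eV

This is also called the binding energy of the electron in state n = 7.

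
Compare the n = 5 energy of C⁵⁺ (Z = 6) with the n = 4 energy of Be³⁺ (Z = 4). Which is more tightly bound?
C⁵⁺ at n = 5 (E = -19.5922 eV)

Using E_n = -13.6057 Z² / n² eV:

C⁵⁺ (Z = 6) at n = 5:
E = -13.6057 × 6² / 5² = -13.6057 × 36 / 25 = -19.5922080 eV

Be³⁺ (Z = 4) at n = 4:
E = -13.6057 × 4² / 4² = -13.6057 × 16 / 16 = -13.6057000 eV

Since -19.5922080 eV < -13.6057000 eV,
C⁵⁺ at n = 5 is more tightly bound (requires more energy to ionize).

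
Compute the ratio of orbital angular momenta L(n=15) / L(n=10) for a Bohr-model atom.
1.50

In the Bohr model, L_n = nℏ, so the ratio is purely the ratio of quantum numbers:

L_15/L_10 = 15ℏ / 10ℏ = 15/10 = 1.50

The angular momentum scales linearly with n.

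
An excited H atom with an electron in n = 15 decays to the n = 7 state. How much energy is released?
0.217 eV

The energy levels are E_n = -13.6057 eV / n².

Energy at n = 15: E_15 = -13.6057 / 15² = -0.060470 eV
Energy at n = 7: E_7 = -13.6057 / 7² = -0.277667 eV

For emission (electron falling to lower state), the photon energy is:
E_photon = E_15 - E_7 = |-0.060470 - (-0.277667)|
E_photon = 0.217 eV

This energy is carried away by the emitted photon.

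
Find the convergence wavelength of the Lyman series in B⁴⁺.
3.64506 nm

The series limit corresponds to the transition from n = ∞ to n = 1.
This is the highest energy (shortest wavelength) transition in the Lyman series.

E_∞ = 0 eV
E_1 = -13.6057 × 5² / 1² = -340.1425000 eV

Energy at series limit:
ΔE = E_∞ - E_1 = 0 - (-340.1425000) = 340.1425000 eV
λ = hc/E = 1239.84 eV·nm / 340.1425000 eV = 3.64506 nm

This energy equals the ionization energy from the n = 1 state of B⁴⁺.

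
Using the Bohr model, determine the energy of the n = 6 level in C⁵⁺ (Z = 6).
-13.606 eV

For hydrogen-like ions, the energy levels scale with Z²:
E_n = -13.6057 Z² / n² eV

For C⁵⁺ (Z = 6) at n = 6:
E_6 = -13.6057 × 6² / 6²
E_6 = -13.6057 × 36 / 36
E_6 = -489.8052 / 36
E_6 = -13.606 eV

The energy is 36 times more negative than hydrogen at the same n due to the stronger nuclear charge.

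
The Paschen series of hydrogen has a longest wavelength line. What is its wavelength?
1874.6026 nm

The longest wavelength corresponds to the smallest energy transition in the series.
The Paschen series has all transitions ending at n_f = 3.

For H, the first line (α-line) is the jump from n = 4 to n = 3:
E_4 = -13.6057 / 4² = -0.8503562500 eV
E_3 = -13.6057 / 3² = -1.5117444444 eV
ΔE = E_4 - E_3 = 0.6613881944 eV

λ = hc/E = 1239.84 eV·nm / 0.6613881944 eV
λ = 1874.6026 nm

This is the α-line of the Paschen series in H.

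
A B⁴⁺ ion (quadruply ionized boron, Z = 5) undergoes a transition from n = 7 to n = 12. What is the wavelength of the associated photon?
270.732 nm

First, find the transition energy using E_n = -13.6057 Z² / n² eV:
E_7 = -13.6057 × 5² / 7² = -6.9416837 eV
E_12 = -13.6057 × 5² / 12² = -2.3621007 eV

Photon energy: |ΔE| = |E_12 - E_7| = 4.5795830 eV

Convert to wavelength using E = hc/λ with hc = 1239.84 eV·nm:
λ = hc/E = 1239.84 eV·nm / 4.5795830 eV
λ = 270.732 nm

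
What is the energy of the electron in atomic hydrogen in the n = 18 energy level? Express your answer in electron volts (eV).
-0.04 eV

The energy levels of a hydrogen-like atom are given by:
E_n = -13.6057 eV / n²

For n = 18:
E_18 = -13.6057 eV / 18²
E_18 = -13.6057 eV / 324
E_18 = -0.04 eV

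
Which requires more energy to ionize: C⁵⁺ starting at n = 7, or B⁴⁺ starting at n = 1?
B⁴⁺ at n = 1 (E = -340.142500 eV)

Using E_n = -13.6057 Z² / n² eV:

C⁵⁺ (Z = 6) at n = 7:
E = -13.6057 × 6² / 7² = -13.6057 × 36 / 49 = -9.996024490 eV

B⁴⁺ (Z = 5) at n = 1:
E = -13.6057 × 5² / 1² = -13.6057 × 25 / 1 = -340.142500000 eV

Since -340.142500000 eV < -9.996024490 eV,
B⁴⁺ at n = 1 is more tightly bound (requires more energy to ionize).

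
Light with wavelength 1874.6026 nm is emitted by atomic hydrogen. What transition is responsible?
n = 4 → n = 3

First, find the photon energy from the wavelength (hc = 1239.84 eV·nm):
E = hc/λ = 1239.84 eV·nm / 1874.6026 nm = 0.66138818 eV

The energy levels of hydrogen satisfy E_n = -13.6057 / n² eV, so an emission n_i → n_f releases
ΔE = 13.6057 × (1/n_f² − 1/n_i²) eV.

Setting ΔE equal to the photon energy:
1/n_f² − 1/n_i² = 0.66138818 / 13.6057 = 0.048611110

Since 1/n_i² must be positive, we need 1/n_f² > 0.048611110, i.e. n_f ≤ 4. For each allowed n_f, solve n_i = (1/n_f² − 0.048611110)^(−1/2) and check whether it is a whole number:
  n_f = 1: 1/n_i² = 1.000000000 − 0.048611110 = 0.951388890 → n_i = 1.025  (not an integer) ✗
  n_f = 2: 1/n_i² = 0.250000000 − 0.048611110 = 0.201388890 → n_i = 2.228  (not an integer) ✗
  n_f = 3: 1/n_i² = 0.111111111 − 0.048611110 = 0.062500001 → n_i = 4.000  → integer, n_i = 4 ✓
  n_f = 4: 1/n_i² = 0.062500000 − 0.048611110 = 0.013888890 → n_i = 8.485  (not an integer) ✗

Only n_f = 3 gives an integer upper level, n_i = 4.

The transition is from n = 4 to n = 3 (emission).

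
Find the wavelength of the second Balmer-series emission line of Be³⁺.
30.37550 nm

The lines of a series are numbered from the longest wavelength (smallest ΔE) outward; the second line is the transition from n = n_f + 2 to n_f.
The Balmer series has all transitions ending at n_f = 2.

For Be³⁺ (Z = 4), the second line (β-line) is the jump from n = 4 to n = 2:
E_4 = -13.6057 × 4² / 4² = -13.6057000 eV
E_2 = -13.6057 × 4² / 2² = -54.4228000 eV
ΔE = E_4 - E_2 = 40.8171000 eV

λ = hc/E = 1239.84 eV·nm / 40.8171000 eV
λ = 30.37550 nm

This is the β-line of the Balmer series in Be³⁺.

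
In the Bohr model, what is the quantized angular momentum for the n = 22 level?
2.320e-33 J·s (or 22ℏ)

In the Bohr model, angular momentum is quantized:
L = nℏ

where ℏ = h/(2π) = 1.05457e-34 J·s

For n = 22:
L = 22 × 1.05457e-34 J·s
L = 2.320e-33 J·s

This can also be written as L = 22ℏ.
The angular momentum is an integer multiple of the reduced Planck constant.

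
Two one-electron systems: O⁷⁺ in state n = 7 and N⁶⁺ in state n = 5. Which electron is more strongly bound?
N⁶⁺ at n = 5 (E = -26.667172 eV)

Using E_n = -13.6057 Z² / n² eV:

O⁷⁺ (Z = 8) at n = 7:
E = -13.6057 × 8² / 7² = -13.6057 × 64 / 49 = -17.770710204 eV

N⁶⁺ (Z = 7) at n = 5:
E = -13.6057 × 7² / 5² = -13.6057 × 49 / 25 = -26.667172000 eV

Since -26.667172000 eV < -17.770710204 eV,
N⁶⁺ at n = 5 is more tightly bound (requires more energy to ionize).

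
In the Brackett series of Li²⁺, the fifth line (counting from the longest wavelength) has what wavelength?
201.880275 nm

The lines of a series are numbered from the longest wavelength (smallest ΔE) outward; the fifth line is the transition from n = n_f + 5 to n_f.
The Brackett series has all transitions ending at n_f = 4.

For Li²⁺ (Z = 3), the fifth line (ε-line) is the jump from n = 9 to n = 4:
E_9 = -13.6057 × 3² / 9² = -1.5117444444 eV
E_4 = -13.6057 × 3² / 4² = -7.6532062500 eV
ΔE = E_9 - E_4 = 6.1414618056 eV

λ = hc/E = 1239.84 eV·nm / 6.1414618056 eV
λ = 201.880275 nm

This is the ε-line of the Brackett series in Li²⁺.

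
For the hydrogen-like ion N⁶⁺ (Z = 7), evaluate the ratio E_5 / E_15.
9.0000

Using E_n = -13.6057 Z² / n² eV with Z = 7:

E_5 = -13.6057 × 7² / 5² = -666.6793 / 25 = -26.6671720000 eV
E_15 = -13.6057 × 7² / 15² = -666.6793 / 225 = -2.9630191111 eV

The ratio is:
E_5/E_15 = (-26.6671720000) / (-2.9630191111)
E_5/E_15 = (-666.6793/25) / (-666.6793/225)
E_5/E_15 = 225/25
E_5/E_15 = 9.0000
(Note: the Z² factors cancel in the ratio.)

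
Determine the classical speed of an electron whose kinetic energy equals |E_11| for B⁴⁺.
9.944e+05 m/s (or 0.33% of c)

The binding energy at n = 11 for B⁴⁺ is:
E_11 = -13.6057 × 5²/11² = -2.811095 eV
|E_11| = 2.811095 eV

Convert to Joules:
KE = 2.811095 eV × (1.602177 × 10⁻¹⁹ J/eV) = 4.50387e-19 J

Using KE = ½mv²:
v = √(2·KE/m_e)
v = √(2 × 4.50387e-19 J / 9.10938 × 10⁻³¹ kg)
v = 9.944e+05 m/s

This is approximately 0.33% the speed of light.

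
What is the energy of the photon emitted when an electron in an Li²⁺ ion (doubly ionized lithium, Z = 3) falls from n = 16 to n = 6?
2.9231 eV

The energy levels are E_n = -13.6057 Z² eV / n².

Energy at n = 16: E_16 = -13.6057 × 3² / 16² = -0.4783254 eV
Energy at n = 6: E_6 = -13.6057 × 3² / 6² = -3.4014250 eV

For emission (electron falling to lower state), the photon energy is:
E_photon = E_16 - E_6 = |-0.4783254 - (-3.4014250)|
E_photon = 2.9231 eV

This energy is carried away by the emitted photon.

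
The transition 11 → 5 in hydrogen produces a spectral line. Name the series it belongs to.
Pfund series

The spectral series in hydrogen are named based on the final (lower) energy level:
- Lyman series: n_final = 1 (ultraviolet)
- Balmer series: n_final = 2 (visible/near-UV)
- Paschen series: n_final = 3 (infrared)
- Brackett series: n_final = 4 (infrared)
- Pfund series: n_final = 5 (far infrared)

Since this transition ends at n = 5, it belongs to the Pfund series.

For reference, this 11 → 5 line has photon energy
ΔE = 13.6057 eV × (1/5² - 1/11²) = 0.4317841983 eV,
corresponding to wavelength λ = hc/ΔE = 1239.84 eV·nm / 0.4317841983 eV = 2871.4344 nm in the far infrared region.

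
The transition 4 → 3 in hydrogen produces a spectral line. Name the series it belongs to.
Paschen series

The spectral series in hydrogen are named based on the final (lower) energy level:
- Lyman series: n_final = 1 (ultraviolet)
- Balmer series: n_final = 2 (visible/near-UV)
- Paschen series: n_final = 3 (infrared)
- Brackett series: n_final = 4 (infrared)
- Pfund series: n_final = 5 (far infrared)

Since this transition ends at n = 3, it belongs to the Paschen series.

For reference, this 4 → 3 line has photon energy
ΔE = 13.6057 eV × (1/3² - 1/4²) = 0.661388194 eV,
corresponding to wavelength λ = hc/ΔE = 1239.84 eV·nm / 0.661388194 eV = 1874.603 nm in the infrared region.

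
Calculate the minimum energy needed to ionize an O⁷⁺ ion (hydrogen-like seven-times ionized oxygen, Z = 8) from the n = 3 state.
96.751644 eV

The ionization energy is the energy needed to remove the electron completely (n → ∞).

For a hydrogen-like ion with Z = 8, E_n = -13.6057 Z² / n² eV.

At n = 3: E_3 = -13.6057 × 8² / 3² = -96.751644444 eV
At n = ∞: E_∞ = 0 eV

Ionization energy = E_∞ - E_3 = 0 - (-96.751644444) = 96.751644444 eV
Ionization energy ≈ 96.751644 eV

This is also called the binding energy of the electron in state n = 3.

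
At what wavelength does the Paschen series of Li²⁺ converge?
91.127 nm

The series limit corresponds to the transition from n = ∞ to n = 3.
This is the highest energy (shortest wavelength) transition in the Paschen series.

E_∞ = 0 eV
E_3 = -13.6057 × 3² / 3² = -13.60570 eV

Energy at series limit:
ΔE = E_∞ - E_3 = 0 - (-13.60570) = 13.60570 eV
λ = hc/E = 1239.84 eV·nm / 13.60570 eV = 91.127 nm

This energy equals the ionization energy from the n = 3 state of Li²⁺.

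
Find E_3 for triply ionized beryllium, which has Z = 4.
-24.19 eV

For hydrogen-like ions, the energy levels scale with Z²:
E_n = -13.6057 Z² / n² eV

For Be³⁺ (Z = 4) at n = 3:
E_3 = -13.6057 × 4² / 3²
E_3 = -13.6057 × 16 / 9
E_3 = -217.6912 / 9
E_3 = -24.19 eV

The energy is 16 times more negative than hydrogen at the same n due to the stronger nuclear charge.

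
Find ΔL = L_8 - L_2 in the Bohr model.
6.3274e-34 J·s (or 6ℏ)

In the Bohr model, L_n = nℏ where ℏ = 1.054572e-34 J·s.

L_8 = 8ℏ = 8.436576e-34 J·s
L_2 = 2ℏ = 2.109144e-34 J·s

ΔL = L_8 - L_2 = (8 - 2)ℏ = 6ℏ
ΔL = 6 × 1.054572e-34 J·s = 6.3274e-34 J·s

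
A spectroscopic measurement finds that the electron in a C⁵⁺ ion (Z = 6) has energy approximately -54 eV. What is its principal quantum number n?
n = 3

The exact energy levels follow E_n = -13.6057 Z² / n² eV with Z = 6.

The measured value (-54 eV) is reported to only 2 significant figures, so we must test candidate n values and see which one matches to that precision.

Candidate energies:
  n = 1:  E = -13.6057 × 6² / 1² = -489.80520 eV
  n = 2:  E = -13.6057 × 6² / 2² = -122.45130 eV
  n = 3:  E = -13.6057 × 6² / 3² = -54.42280 eV  ← matches
  n = 4:  E = -13.6057 × 6² / 4² = -30.61283 eV
  n = 5:  E = -13.6057 × 6² / 5² = -19.59221 eV

Checking against the measurement of -54 eV (2 sig figs), only n = 3 agrees:
E_3 = -54.42280 eV, which rounds to -54 eV ✓

Therefore n = 3.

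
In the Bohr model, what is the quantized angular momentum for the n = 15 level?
1.58186e-33 J·s (or 15ℏ)

In the Bohr model, angular momentum is quantized:
L = nℏ

where ℏ = h/(2π) = 1.0545718e-34 J·s

For n = 15:
L = 15 × 1.0545718e-34 J·s
L = 1.58186e-33 J·s

This can also be written as L = 15ℏ.
The angular momentum is an integer multiple of the reduced Planck constant.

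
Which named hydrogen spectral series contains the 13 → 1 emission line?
Lyman series

The spectral series in hydrogen are named based on the final (lower) energy level:
- Lyman series: n_final = 1 (ultraviolet)
- Balmer series: n_final = 2 (visible/near-UV)
- Paschen series: n_final = 3 (infrared)
- Brackett series: n_final = 4 (infrared)
- Pfund series: n_final = 5 (far infrared)

Since this transition ends at n = 1, it belongs to the Lyman series.

For reference, this 13 → 1 line has photon energy
ΔE = 13.6057 eV × (1/1² - 1/13²) = 13.5251929 eV,
corresponding to wavelength λ = hc/ΔE = 1239.84 eV·nm / 13.5251929 eV = 91.66893 nm in the ultraviolet region.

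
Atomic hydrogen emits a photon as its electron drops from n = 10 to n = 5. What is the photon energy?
0.4082 eV

The energy levels are E_n = -13.6057 eV / n².

Energy at n = 10: E_10 = -13.6057 / 10² = -0.1360570 eV
Energy at n = 5: E_5 = -13.6057 / 5² = -0.5442280 eV

For emission (electron falling to lower state), the photon energy is:
E_photon = E_10 - E_5 = |-0.1360570 - (-0.5442280)|
E_photon = 0.4082 eV

This energy is carried away by the emitted photon.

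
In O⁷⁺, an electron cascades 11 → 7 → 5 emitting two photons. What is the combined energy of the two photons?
27.6342 eV

The energy levels of O⁷⁺ are E_n = -13.6057 × 8² / n² eV.

First transition (11 → 7):
ΔE₁ = |E_7 - E_11|
ΔE₁ = |-17.7707102041 - (-7.1964033058)| = 10.5743069 eV

Second transition (7 → 5):
ΔE₂ = |E_5 - E_7|
ΔE₂ = |-34.8305920000 - (-17.7707102041)| = 17.0598818 eV

Total energy released:
E_total = ΔE₁ + ΔE₂ = 10.5743069 + 17.0598818 = 27.6342 eV

Note: This equals the direct transition 11 → 5: 27.6342 eV ✓
Energy is conserved regardless of the path taken.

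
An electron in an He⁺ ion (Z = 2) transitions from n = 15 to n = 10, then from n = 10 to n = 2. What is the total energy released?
13.3638 eV

The energy levels of He⁺ are E_n = -13.6057 × 2² / n² eV.

First transition (15 → 10):
ΔE₁ = |E_10 - E_15|
ΔE₁ = |-0.5442280000 - (-0.2418791111)| = 0.3023489 eV

Second transition (10 → 2):
ΔE₂ = |E_2 - E_10|
ΔE₂ = |-13.6057000000 - (-0.5442280000)| = 13.0614720 eV

Total energy released:
E_total = ΔE₁ + ΔE₂ = 0.3023489 + 13.0614720 = 13.3638 eV

Note: This equals the direct transition 15 → 2: 13.3638 eV ✓
Energy is conserved regardless of the path taken.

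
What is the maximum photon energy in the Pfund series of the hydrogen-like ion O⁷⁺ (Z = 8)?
34.8306 eV

The series limit corresponds to the transition from n = ∞ to n = 5.
This is the highest energy (shortest wavelength) transition in the Pfund series.

E_∞ = 0 eV
E_5 = -13.6057 × 8² / 5² = -34.8306 eV

Energy at series limit:
ΔE = E_∞ - E_5 = 0 - (-34.8306) = 34.8306 eV

This energy equals the ionization energy from the n = 5 state of O⁷⁺.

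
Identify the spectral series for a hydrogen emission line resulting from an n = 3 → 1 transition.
Lyman series

The spectral series in hydrogen are named based on the final (lower) energy level:
- Lyman series: n_final = 1 (ultraviolet)
- Balmer series: n_final = 2 (visible/near-UV)
- Paschen series: n_final = 3 (infrared)
- Brackett series: n_final = 4 (infrared)
- Pfund series: n_final = 5 (far infrared)

Since this transition ends at n = 1, it belongs to the Lyman series.

For reference, this 3 → 1 line has photon energy
ΔE = 13.6057 eV × (1/1² - 1/3²) = 12.093955556 eV,
corresponding to wavelength λ = hc/ΔE = 1239.84 eV·nm / 12.093955556 eV = 102.517327 nm in the ultraviolet region.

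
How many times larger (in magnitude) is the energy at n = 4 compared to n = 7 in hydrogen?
3.0625

Using E_n = -13.6057 Z² / n² eV with Z = 1:

E_4 = -13.6057 / 4² = -13.6057 / 16 = -0.850356250 eV
E_7 = -13.6057 / 7² = -13.6057 / 49 = -0.277667347 eV

The ratio is:
E_4/E_7 = (-0.850356250) / (-0.277667347)
E_4/E_7 = (-13.6057/16) / (-13.6057/49)
E_4/E_7 = 49/16
E_4/E_7 = 3.0625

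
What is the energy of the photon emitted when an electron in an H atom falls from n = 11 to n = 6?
0.265492 eV

The energy levels are E_n = -13.6057 eV / n².

Energy at n = 11: E_11 = -13.6057 / 11² = -0.112443802 eV
Energy at n = 6: E_6 = -13.6057 / 6² = -0.377936111 eV

For emission (electron falling to lower state), the photon energy is:
E_photon = E_11 - E_6 = |-0.112443802 - (-0.377936111)|
E_photon = 0.265492 eV

This energy is carried away by the emitted photon.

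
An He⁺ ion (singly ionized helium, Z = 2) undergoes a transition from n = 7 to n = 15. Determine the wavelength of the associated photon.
1427.088 nm

First, find the transition energy using E_n = -13.6057 Z² / n² eV:
E_7 = -13.6057 × 2² / 7² = -1.110669388 eV
E_15 = -13.6057 × 2² / 15² = -0.241879111 eV

Photon energy: |ΔE| = |E_15 - E_7| = 0.868790277 eV

Convert to wavelength using E = hc/λ with hc = 1239.84 eV·nm:
λ = hc/E = 1239.84 eV·nm / 0.868790277 eV
λ = 1427.088 nm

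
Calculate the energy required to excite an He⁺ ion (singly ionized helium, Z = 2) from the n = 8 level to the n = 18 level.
0.682385 eV

The energy levels of a hydrogen-like atom are E_n = -13.6057 Z² eV / n².

Energy at n = 8: E_8 = -13.6057 × 2² / 8² = -0.850356250 eV
Energy at n = 18: E_18 = -13.6057 × 2² / 18² = -0.167971605 eV

The excitation energy is the difference:
ΔE = E_18 - E_8
ΔE = -0.167971605 - (-0.850356250)
ΔE = 0.682385 eV

Since this is positive, energy must be absorbed (photon absorption).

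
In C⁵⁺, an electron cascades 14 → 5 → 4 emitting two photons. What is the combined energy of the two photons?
28.11 eV

The energy levels of C⁵⁺ are E_n = -13.6057 × 6² / n² eV.

First transition (14 → 5):
ΔE₁ = |E_5 - E_14|
ΔE₁ = |-19.59220800 - (-2.49900612)| = 17.09320 eV

Second transition (5 → 4):
ΔE₂ = |E_4 - E_5|
ΔE₂ = |-30.61282500 - (-19.59220800)| = 11.02062 eV

Total energy released:
E_total = ΔE₁ + ΔE₂ = 17.09320 + 11.02062 = 28.11 eV

Note: This equals the direct transition 14 → 4: 28.11 eV ✓
Energy is conserved regardless of the path taken.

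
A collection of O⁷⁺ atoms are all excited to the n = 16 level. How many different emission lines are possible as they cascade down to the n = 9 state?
28

The electron can occupy levels n = 9, 10, ..., 16 during de-excitation — that is m = 16 - 9 + 1 = 8 distinct levels.

The number of distinct spectral lines equals the number of ways to choose 2 of these m levels (each pair gives one possible emission transition):

Number of lines = m(m-1)/2 = 8×7/2 = 28

These correspond to all possible transitions between the 8 levels:
16 → 15, 16 → 14, 16 → 13, 16 → 12, 16 → 11, 16 → 10, 16 → 9, 15 → 14...

Each transition produces a photon with a unique energy (and thus wavelength). This count does not depend on Z.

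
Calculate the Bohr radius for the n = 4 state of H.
0.8467 nm (or 8.4668 Å)

The Bohr radius formula is:
r_n = n² a₀ / Z

where a₀ = 0.0529177 nm is the Bohr radius.

For H (Z = 1) at n = 4:
r_4 = 4² × 0.0529177 nm / 1
r_4 = 16 × 0.0529177 nm / 1
r_4 = 0.84668 nm / 1
r_4 = 0.8467 nm

The electron orbits at approximately 0.8467 nm from the nucleus.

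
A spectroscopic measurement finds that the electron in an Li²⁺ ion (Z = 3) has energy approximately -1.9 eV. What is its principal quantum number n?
n = 8

The exact energy levels follow E_n = -13.6057 Z² / n² eV with Z = 3.

The measured value (-1.9 eV) is reported to only 2 significant figures, so we must test candidate n values and see which one matches to that precision.

Candidate energies:
  n = 6:  E = -13.6057 × 3² / 6² = -3.40143 eV
  n = 7:  E = -13.6057 × 3² / 7² = -2.49901 eV
  n = 8:  E = -13.6057 × 3² / 8² = -1.91330 eV  ← matches
  n = 9:  E = -13.6057 × 3² / 9² = -1.51174 eV
  n = 10:  E = -13.6057 × 3² / 10² = -1.22451 eV

Checking against the measurement of -1.9 eV (2 sig figs), only n = 8 agrees:
E_8 = -1.91330 eV, which rounds to -1.9 eV ✓

Therefore n = 8.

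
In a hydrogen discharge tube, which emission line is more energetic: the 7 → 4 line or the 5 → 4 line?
7 → 4

Calculate the energy for each transition:

Transition 7 → 4:
ΔE₁ = |E_4 - E_7| = |-13.6057/4² - (-13.6057/7²)|
ΔE₁ = |-0.8503562500 - (-0.2776673469)| = 0.5726889 eV

Transition 5 → 4:
ΔE₂ = |E_4 - E_5| = |-13.6057/4² - (-13.6057/5²)|
ΔE₂ = |-0.8503562500 - (-0.5442280000)| = 0.3061283 eV

Since 0.5726889 eV > 0.3061283 eV, the transition 7 → 4 emits the more energetic photon.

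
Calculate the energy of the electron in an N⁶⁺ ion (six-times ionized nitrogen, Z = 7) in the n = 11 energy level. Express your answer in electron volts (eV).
-5.50975 eV

The energy levels of a hydrogen-like atom are given by:
E_n = -13.6057 Z² / n² eV  (with Z = 7 for N⁶⁺)

For n = 11:
E_11 = -13.6057 × 7² / 11²
E_11 = -13.6057 × 49 / 121
E_11 = -5.50975 eV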